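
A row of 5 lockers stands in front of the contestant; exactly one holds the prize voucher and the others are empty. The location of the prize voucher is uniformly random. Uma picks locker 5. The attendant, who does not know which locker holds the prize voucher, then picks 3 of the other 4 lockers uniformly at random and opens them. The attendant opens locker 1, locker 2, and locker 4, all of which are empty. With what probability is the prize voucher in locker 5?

Because the attendant chose which lockers to open without knowing where the prize voucher is, the choice is independent of the prize location. Learning that none of the 3 opened lockers holds the prize voucher simply rules out those 3 locations and leaves the remaining 2 lockers still equally likely by symmetry.
So P(the prize voucher in locker 5) = 1/2.

1/2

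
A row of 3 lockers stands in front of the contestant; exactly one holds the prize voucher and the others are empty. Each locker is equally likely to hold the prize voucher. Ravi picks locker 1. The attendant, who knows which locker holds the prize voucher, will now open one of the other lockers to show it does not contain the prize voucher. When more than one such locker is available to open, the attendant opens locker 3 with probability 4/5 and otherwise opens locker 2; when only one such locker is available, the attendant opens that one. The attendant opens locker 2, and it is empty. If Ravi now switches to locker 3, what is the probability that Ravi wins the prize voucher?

Apply Bayes' rule, conditioning on where the prize voucher actually is.
If it is in locker 1 (prior 1/3): locker 3 is available but not opened, probability 1/5; weight (1/3)·(1/5) = 1/15.
If it is in locker 2 (prior 1/3): the attendant opened locker 2, so this case is ruled out; weight (1/3)·0 = 0.
If it is in locker 3 (prior 1/3): only locker 2 is available, probability 1; weight (1/3)·1 = 1/3.
The weights sum to 2/5.
So P(the prize voucher in locker 3 | the attendant opened locker 2) = (1/3) / (2/5) = 5/6.

5/6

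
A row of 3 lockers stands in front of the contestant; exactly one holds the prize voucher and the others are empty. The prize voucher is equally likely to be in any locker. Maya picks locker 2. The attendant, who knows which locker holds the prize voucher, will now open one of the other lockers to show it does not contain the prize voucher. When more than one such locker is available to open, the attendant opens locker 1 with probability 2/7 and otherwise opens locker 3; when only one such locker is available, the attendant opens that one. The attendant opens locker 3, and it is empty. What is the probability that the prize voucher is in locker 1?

7/12

Consider each possible location of the prize voucher in turn.
If it is in locker 1 (prior 1/3): only locker 3 is available, probability 1; weight (1/3)·1 = 1/3.
If it is in locker 2 (prior 1/3): locker 1 is available but not opened, probability 5/7; weight (1/3)·(5/7) = 5/21.
If it is in locker 3 (prior 1/3): the attendant opened locker 3, so this case is ruled out; weight (1/3)·0 = 0.
The weights sum to 4/7.
So P(the prize voucher in locker 1 | the attendant opened locker 3) = (1/3) / (4/7) = 7/12.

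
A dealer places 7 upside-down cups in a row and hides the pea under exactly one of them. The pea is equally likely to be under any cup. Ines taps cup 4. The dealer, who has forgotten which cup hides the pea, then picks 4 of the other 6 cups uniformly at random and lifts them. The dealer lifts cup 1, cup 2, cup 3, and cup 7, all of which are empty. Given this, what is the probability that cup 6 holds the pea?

Because the dealer chose which cups to lift without knowing where the pea is, the choice is independent of the prize location. Learning that none of the 4 opened cups holds the pea simply rules out those 4 locations and leaves the remaining 3 cups still equally likely by symmetry.
So P(the pea under cup 6) = 1/3.

1/3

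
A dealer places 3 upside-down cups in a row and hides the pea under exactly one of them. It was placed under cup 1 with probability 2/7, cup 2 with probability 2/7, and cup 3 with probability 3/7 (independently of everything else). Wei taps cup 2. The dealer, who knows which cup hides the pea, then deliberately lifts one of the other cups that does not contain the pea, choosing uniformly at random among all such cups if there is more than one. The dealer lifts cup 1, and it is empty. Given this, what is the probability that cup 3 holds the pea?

Consider each possible location of the pea in turn.
If it is under cup 1 (prior 2/7): the dealer opened cup 1, so this case is ruled out; weight (2/7)·0 = 0.
If it is under cup 2 (prior 2/7): the dealer has 2 equally likely choices, so probability 1/2; weight (2/7)·(1/2) = 1/7.
If it is under cup 3 (prior 3/7): the dealer has no choice, probability 1; weight (3/7)·1 = 3/7.
The weights sum to 4/7.
So P(the pea under cup 3 | the dealer opened cup 1) = (3/7) / (4/7) = 3/4.

3/4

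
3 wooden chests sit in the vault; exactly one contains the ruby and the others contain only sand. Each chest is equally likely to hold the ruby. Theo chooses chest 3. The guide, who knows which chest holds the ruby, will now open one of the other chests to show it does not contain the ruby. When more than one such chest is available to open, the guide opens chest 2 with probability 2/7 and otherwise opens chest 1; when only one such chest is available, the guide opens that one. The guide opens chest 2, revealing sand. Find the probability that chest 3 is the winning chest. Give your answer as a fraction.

Consider each possible location of the ruby in turn.
If it is in chest 1 (prior 1/3): only chest 2 is available, probability 1; weight (1/3)·1 = 1/3.
If it is in chest 2 (prior 1/3): the guide opened chest 2, so this case is ruled out; weight (1/3)·0 = 0.
If it is in chest 3 (prior 1/3): chest 2 is available, opened with probability 2/7; weight (1/3)·(2/7) = 2/21.
The weights sum to 3/7.
So P(the ruby in chest 3 | the guide opened chest 2) = (2/21) / (3/7) = 2/9.

2/9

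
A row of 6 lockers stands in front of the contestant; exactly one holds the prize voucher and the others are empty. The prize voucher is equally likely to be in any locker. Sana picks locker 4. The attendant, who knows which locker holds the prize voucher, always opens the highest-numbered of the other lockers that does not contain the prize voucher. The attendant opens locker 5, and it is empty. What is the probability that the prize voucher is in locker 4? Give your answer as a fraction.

0

Consider each possible location of the prize voucher in turn.
If it is in any of lockers 1, 2, 3, and 4 (prior 1/6 each): the attendant would have opened locker 6 instead, probability 0; weight (1/6)·0 = 0 each.
If it is in locker 5 (prior 1/6): the attendant opened locker 5, so this case is ruled out; weight (1/6)·0 = 0.
If it is in locker 6 (prior 1/6): locker 5 is the highest-numbered option available, probability 1; weight (1/6)·1 = 1/6.
The weights sum to 1/6.
So P(the prize voucher in locker 4 | the attendant opened locker 5) = 0 / (1/6) = 0.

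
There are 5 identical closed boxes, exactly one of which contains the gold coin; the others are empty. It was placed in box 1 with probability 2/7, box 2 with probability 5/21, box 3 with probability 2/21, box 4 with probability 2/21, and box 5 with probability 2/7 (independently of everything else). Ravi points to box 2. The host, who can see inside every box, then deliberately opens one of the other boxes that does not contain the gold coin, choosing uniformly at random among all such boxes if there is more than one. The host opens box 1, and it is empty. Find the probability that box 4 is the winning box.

Consider each possible location of the gold coin in turn.
If it is in box 1 (prior 2/7): the host opened box 1, so this case is ruled out; weight (2/7)·0 = 0.
If it is in box 2 (prior 5/21): the host has 4 equally likely choices, so probability 1/4; weight (5/21)·(1/4) = 5/84.
If it is in either of boxes 3 and 4 (prior 2/21 each): the host has 3 equally likely choices, so probability 1/3; weight (2/21)·(1/3) = 2/63 each.
If it is in box 5 (prior 2/7): the host has 3 equally likely choices, so probability 1/3; weight (2/7)·(1/3) = 2/21.
The weights sum to 55/252.
So P(the gold coin in box 4 | the host opened box 1) = (2/63) / (55/252) = 8/55.

8/55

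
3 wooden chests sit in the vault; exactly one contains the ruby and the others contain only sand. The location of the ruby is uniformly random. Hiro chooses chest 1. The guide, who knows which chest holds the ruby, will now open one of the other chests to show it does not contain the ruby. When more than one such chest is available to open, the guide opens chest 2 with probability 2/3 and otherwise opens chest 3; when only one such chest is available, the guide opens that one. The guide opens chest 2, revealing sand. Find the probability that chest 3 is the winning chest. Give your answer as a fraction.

Consider each possible location of the ruby in turn.
If it is in chest 1 (prior 1/3): chest 2 is available, opened with probability 2/3; weight (1/3)·(2/3) = 2/9.
If it is in chest 2 (prior 1/3): the guide opened chest 2, so this case is ruled out; weight (1/3)·0 = 0.
If it is in chest 3 (prior 1/3): only chest 2 is available, probability 1; weight (1/3)·1 = 1/3.
The weights sum to 5/9.
So P(the ruby in chest 3 | the guide opened chest 2) = (1/3) / (5/9) = 3/5.

3/5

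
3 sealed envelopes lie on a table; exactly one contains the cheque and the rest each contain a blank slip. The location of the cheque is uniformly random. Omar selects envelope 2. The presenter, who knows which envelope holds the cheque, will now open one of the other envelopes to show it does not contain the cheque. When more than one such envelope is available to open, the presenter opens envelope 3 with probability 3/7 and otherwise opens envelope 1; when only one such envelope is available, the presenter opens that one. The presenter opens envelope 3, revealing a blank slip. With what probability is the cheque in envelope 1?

7/10

Condition on the true location of the cheque.
If it is in envelope 1 (prior 1/3): only envelope 3 is available, probability 1; weight (1/3)·1 = 1/3.
If it is in envelope 2 (prior 1/3): envelope 3 is available, opened with probability 3/7; weight (1/3)·(3/7) = 1/7.
If it is in envelope 3 (prior 1/3): the presenter opened envelope 3, so this case is ruled out; weight (1/3)·0 = 0.
The weights sum to 10/21.
So P(the cheque in envelope 1 | the presenter opened envelope 3) = (1/3) / (10/21) = 7/10.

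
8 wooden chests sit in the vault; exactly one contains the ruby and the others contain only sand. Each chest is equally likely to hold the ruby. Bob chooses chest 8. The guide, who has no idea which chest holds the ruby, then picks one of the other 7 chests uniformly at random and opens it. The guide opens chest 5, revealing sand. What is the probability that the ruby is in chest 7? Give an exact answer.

1/7

Because the guide chose which chest to open without knowing where the ruby is, the choice is independent of the prize location. Learning that chest 5 does not hold the ruby simply rules out that one location and leaves the remaining 7 chests still equally likely by symmetry.
So P(the ruby in chest 7) = 1/7.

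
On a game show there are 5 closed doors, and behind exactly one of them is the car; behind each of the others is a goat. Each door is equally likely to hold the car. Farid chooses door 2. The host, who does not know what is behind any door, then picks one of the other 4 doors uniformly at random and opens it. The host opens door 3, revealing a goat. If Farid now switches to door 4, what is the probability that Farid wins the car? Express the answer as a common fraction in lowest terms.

Consider each possible location of the car in turn.
If it is behind any of doors 1, 2, 4, and 5 (prior 1/5 each): the host picks door 3 with probability 1/4 regardless, and it is not the prize; weight (1/5)·(1/4) = 1/20 each.
If it is behind door 3 (prior 1/5): the host opened door 3, so this case is ruled out; weight (1/5)·0 = 0.
The weights sum to 1/5.
So P(the car behind door 4 | the host opened door 3) = (1/20) / (1/5) = 1/4.

1/4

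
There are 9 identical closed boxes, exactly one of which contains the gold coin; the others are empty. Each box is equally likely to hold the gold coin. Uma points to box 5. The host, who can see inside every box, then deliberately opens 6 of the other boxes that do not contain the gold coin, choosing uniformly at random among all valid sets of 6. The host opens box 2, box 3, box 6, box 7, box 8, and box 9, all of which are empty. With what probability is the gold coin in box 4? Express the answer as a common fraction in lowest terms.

Consider each possible location of the gold coin in turn.
If it is in either of boxes 1 and 4 (prior 1/9 each): the host has 7 equally likely choices, so probability 1/7; weight (1/9)·(1/7) = 1/63 each.
If it is in any of boxes 2, 3, 6, 7, 8, and 9 (prior 1/9 each): that box was opened and seen not to hold the prize — ruled out; weight (1/9)·0 = 0 each.
If it is in box 5 (prior 1/9): the host has 28 equally likely choices, so probability 1/28; weight (1/9)·(1/28) = 1/252.
The weights sum to 1/28.
So P(the gold coin in box 4 | the host opened box 2, box 3, box 6, box 7, box 8, and box 9) = (1/63) / (1/28) = 4/9.

4/9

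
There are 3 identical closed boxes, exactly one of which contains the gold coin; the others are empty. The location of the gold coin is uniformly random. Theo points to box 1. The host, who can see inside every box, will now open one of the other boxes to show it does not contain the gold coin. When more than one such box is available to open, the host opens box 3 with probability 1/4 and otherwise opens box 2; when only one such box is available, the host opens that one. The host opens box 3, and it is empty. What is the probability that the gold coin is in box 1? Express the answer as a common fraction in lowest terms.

Condition on the true location of the gold coin.
If it is in box 1 (prior 1/3): box 3 is available, opened with probability 1/4; weight (1/3)·(1/4) = 1/12.
If it is in box 2 (prior 1/3): only box 3 is available, probability 1; weight (1/3)·1 = 1/3.
If it is in box 3 (prior 1/3): the host opened box 3, so this case is ruled out; weight (1/3)·0 = 0.
The weights sum to 5/12.
So P(the gold coin in box 1 | the host opened box 3) = (1/12) / (5/12) = 1/5.

1/5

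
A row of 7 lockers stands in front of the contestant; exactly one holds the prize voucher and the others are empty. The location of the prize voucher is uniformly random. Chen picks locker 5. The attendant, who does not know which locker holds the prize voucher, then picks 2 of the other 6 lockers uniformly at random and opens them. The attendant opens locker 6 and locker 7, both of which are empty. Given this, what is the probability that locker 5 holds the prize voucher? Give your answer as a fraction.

Because the attendant chose which lockers to open without knowing where the prize voucher is, the choice is independent of the prize location. Learning that none of the 2 opened lockers holds the prize voucher simply rules out those 2 locations and leaves the remaining 5 lockers still equally likely by symmetry.
So P(the prize voucher in locker 5) = 1/5.

1/5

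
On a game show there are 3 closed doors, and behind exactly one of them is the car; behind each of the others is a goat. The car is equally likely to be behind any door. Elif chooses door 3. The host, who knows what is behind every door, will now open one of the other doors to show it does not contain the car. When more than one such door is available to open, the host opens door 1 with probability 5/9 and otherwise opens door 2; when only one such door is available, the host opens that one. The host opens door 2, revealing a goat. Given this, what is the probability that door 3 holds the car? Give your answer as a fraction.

Condition on the true location of the car.
If it is behind door 1 (prior 1/3): only door 2 is available, probability 1; weight (1/3)·1 = 1/3.
If it is behind door 2 (prior 1/3): the host opened door 2, so this case is ruled out; weight (1/3)·0 = 0.
If it is behind door 3 (prior 1/3): door 1 is available but not opened, probability 4/9; weight (1/3)·(4/9) = 4/27.
The weights sum to 13/27.
So P(the car behind door 3 | the host opened door 2) = (4/27) / (13/27) = 4/13.

4/13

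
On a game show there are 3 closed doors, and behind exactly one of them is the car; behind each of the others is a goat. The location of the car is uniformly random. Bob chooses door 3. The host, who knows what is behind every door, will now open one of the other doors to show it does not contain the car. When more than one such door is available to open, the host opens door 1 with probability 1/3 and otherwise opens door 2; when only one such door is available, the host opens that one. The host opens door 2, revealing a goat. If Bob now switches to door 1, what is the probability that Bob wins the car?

3/5

Apply Bayes' rule, conditioning on where the car actually is.
If it is behind door 1 (prior 1/3): only door 2 is available, probability 1; weight (1/3)·1 = 1/3.
If it is behind door 2 (prior 1/3): the host opened door 2, so this case is ruled out; weight (1/3)·0 = 0.
If it is behind door 3 (prior 1/3): door 1 is available but not opened, probability 2/3; weight (1/3)·(2/3) = 2/9.
The weights sum to 5/9.
So P(the car behind door 1 | the host opened door 2) = (1/3) / (5/9) = 3/5.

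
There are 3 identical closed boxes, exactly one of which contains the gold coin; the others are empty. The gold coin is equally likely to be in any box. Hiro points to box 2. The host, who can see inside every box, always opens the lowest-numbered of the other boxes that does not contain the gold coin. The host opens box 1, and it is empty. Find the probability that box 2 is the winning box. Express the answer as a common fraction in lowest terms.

1/2

Consider each possible location of the gold coin in turn.
If it is in box 1 (prior 1/3): the host opened box 1, so this case is ruled out; weight (1/3)·0 = 0.
If it is in either of boxes 2 and 3 (prior 1/3 each): box 1 is the lowest-numbered option available, probability 1; weight (1/3)·1 = 1/3 each.
The weights sum to 2/3.
So P(the gold coin in box 2 | the host opened box 1) = (1/3) / (2/3) = 1/2.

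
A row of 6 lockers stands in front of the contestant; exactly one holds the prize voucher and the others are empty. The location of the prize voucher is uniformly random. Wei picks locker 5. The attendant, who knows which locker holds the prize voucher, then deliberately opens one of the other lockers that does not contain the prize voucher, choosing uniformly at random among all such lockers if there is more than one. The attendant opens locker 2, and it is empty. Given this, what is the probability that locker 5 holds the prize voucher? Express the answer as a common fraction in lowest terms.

Consider each possible location of the prize voucher in turn.
If it is in any of lockers 1, 3, 4, and 6 (prior 1/6 each): the attendant has 4 equally likely choices, so probability 1/4; weight (1/6)·(1/4) = 1/24 each.
If it is in locker 2 (prior 1/6): the attendant opened locker 2, so this case is ruled out; weight (1/6)·0 = 0.
If it is in locker 5 (prior 1/6): the attendant has 5 equally likely choices, so probability 1/5; weight (1/6)·(1/5) = 1/30.
The weights sum to 1/5.
So P(the prize voucher in locker 5 | the attendant opened locker 2) = (1/30) / (1/5) = 1/6.

1/6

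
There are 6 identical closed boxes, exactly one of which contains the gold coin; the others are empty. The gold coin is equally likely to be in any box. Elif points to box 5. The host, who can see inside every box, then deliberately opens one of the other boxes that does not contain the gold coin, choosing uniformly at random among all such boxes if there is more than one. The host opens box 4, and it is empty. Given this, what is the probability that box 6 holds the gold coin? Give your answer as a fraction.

5/24

Condition on the true location of the gold coin.
If it is in any of boxes 1, 2, 3, and 6 (prior 1/6 each): the host has 4 equally likely choices, so probability 1/4; weight (1/6)·(1/4) = 1/24 each.
If it is in box 4 (prior 1/6): the host opened box 4, so this case is ruled out; weight (1/6)·0 = 0.
If it is in box 5 (prior 1/6): the host has 5 equally likely choices, so probability 1/5; weight (1/6)·(1/5) = 1/30.
The weights sum to 1/5.
So P(the gold coin in box 6 | the host opened box 4) = (1/24) / (1/5) = 5/24.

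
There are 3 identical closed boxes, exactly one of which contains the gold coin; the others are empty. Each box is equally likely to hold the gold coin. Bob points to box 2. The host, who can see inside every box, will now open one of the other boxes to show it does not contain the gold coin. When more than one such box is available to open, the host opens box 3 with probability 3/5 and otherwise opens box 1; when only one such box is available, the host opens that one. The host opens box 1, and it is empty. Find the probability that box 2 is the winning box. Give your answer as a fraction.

2/7

Consider each possible location of the gold coin in turn.
If it is in box 1 (prior 1/3): the host opened box 1, so this case is ruled out; weight (1/3)·0 = 0.
If it is in box 2 (prior 1/3): box 3 is available but not opened, probability 2/5; weight (1/3)·(2/5) = 2/15.
If it is in box 3 (prior 1/3): only box 1 is available, probability 1; weight (1/3)·1 = 1/3.
The weights sum to 7/15.
So P(the gold coin in box 2 | the host opened box 1) = (2/15) / (7/15) = 2/7.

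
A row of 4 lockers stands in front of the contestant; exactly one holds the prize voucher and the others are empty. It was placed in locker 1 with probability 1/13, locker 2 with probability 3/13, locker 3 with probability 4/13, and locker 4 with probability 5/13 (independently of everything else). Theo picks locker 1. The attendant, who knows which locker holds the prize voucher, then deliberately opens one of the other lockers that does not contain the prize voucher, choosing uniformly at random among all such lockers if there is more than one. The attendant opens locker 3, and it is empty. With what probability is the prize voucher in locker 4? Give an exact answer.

15/26

Condition on the true location of the prize voucher.
If it is in locker 1 (prior 1/13): the attendant has 3 equally likely choices, so probability 1/3; weight (1/13)·(1/3) = 1/39.
If it is in locker 2 (prior 3/13): the attendant has 2 equally likely choices, so probability 1/2; weight (3/13)·(1/2) = 3/26.
If it is in locker 3 (prior 4/13): the attendant opened locker 3, so this case is ruled out; weight (4/13)·0 = 0.
If it is in locker 4 (prior 5/13): the attendant has 2 equally likely choices, so probability 1/2; weight (5/13)·(1/2) = 5/26.
The weights sum to 1/3.
So P(the prize voucher in locker 4 | the attendant opened locker 3) = (5/26) / (1/3) = 15/26.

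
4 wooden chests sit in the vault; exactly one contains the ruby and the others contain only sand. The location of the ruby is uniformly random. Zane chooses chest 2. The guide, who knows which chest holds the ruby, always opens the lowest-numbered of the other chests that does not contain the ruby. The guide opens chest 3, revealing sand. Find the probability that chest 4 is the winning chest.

0

Consider each possible location of the ruby in turn.
If it is in chest 1 (prior 1/4): chest 3 is the lowest-numbered option available, probability 1; weight (1/4)·1 = 1/4.
If it is in either of chests 2 and 4 (prior 1/4 each): the guide would have opened chest 1 instead, probability 0; weight (1/4)·0 = 0 each.
If it is in chest 3 (prior 1/4): the guide opened chest 3, so this case is ruled out; weight (1/4)·0 = 0.
The weights sum to 1/4.
So P(the ruby in chest 4 | the guide opened chest 3) = 0 / (1/4) = 0.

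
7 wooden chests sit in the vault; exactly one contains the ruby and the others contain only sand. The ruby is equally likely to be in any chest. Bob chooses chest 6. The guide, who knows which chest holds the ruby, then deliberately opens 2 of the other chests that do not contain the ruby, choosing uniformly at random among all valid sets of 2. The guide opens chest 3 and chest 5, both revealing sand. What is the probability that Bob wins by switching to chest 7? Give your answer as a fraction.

Consider each possible location of the ruby in turn.
If it is in any of chests 1, 2, 4, and 7 (prior 1/7 each): the guide has 10 equally likely choices, so probability 1/10; weight (1/7)·(1/10) = 1/70 each.
If it is in either of chests 3 and 5 (prior 1/7 each): that chest was opened and seen not to hold the prize — ruled out; weight (1/7)·0 = 0 each.
If it is in chest 6 (prior 1/7): the guide has 15 equally likely choices, so probability 1/15; weight (1/7)·(1/15) = 1/105.
The weights sum to 1/15.
So P(the ruby in chest 7 | the guide opened chest 3 and chest 5) = (1/70) / (1/15) = 3/14.

3/14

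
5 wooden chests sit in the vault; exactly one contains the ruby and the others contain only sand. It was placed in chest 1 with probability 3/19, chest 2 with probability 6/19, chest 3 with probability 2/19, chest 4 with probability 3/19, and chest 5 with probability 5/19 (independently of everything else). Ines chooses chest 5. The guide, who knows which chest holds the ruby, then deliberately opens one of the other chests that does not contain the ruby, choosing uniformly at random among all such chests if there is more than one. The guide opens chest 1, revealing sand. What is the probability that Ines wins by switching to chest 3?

Consider each possible location of the ruby in turn.
If it is in chest 1 (prior 3/19): the guide opened chest 1, so this case is ruled out; weight (3/19)·0 = 0.
If it is in chest 2 (prior 6/19): the guide has 3 equally likely choices, so probability 1/3; weight (6/19)·(1/3) = 2/19.
If it is in chest 3 (prior 2/19): the guide has 3 equally likely choices, so probability 1/3; weight (2/19)·(1/3) = 2/57.
If it is in chest 4 (prior 3/19): the guide has 3 equally likely choices, so probability 1/3; weight (3/19)·(1/3) = 1/19.
If it is in chest 5 (prior 5/19): the guide has 4 equally likely choices, so probability 1/4; weight (5/19)·(1/4) = 5/76.
The weights sum to 59/228.
So P(the ruby in chest 3 | the guide opened chest 1) = (2/57) / (59/228) = 8/59.

8/59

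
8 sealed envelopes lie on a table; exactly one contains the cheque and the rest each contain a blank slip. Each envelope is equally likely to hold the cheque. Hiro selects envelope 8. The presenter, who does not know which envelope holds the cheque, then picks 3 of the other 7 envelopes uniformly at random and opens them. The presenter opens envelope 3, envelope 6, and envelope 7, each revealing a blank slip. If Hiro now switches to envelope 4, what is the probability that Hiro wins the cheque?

1/5

Because the presenter chose which envelopes to open without knowing where the cheque is, the choice is independent of the prize location. Learning that none of the 3 opened envelopes holds the cheque simply rules out those 3 locations and leaves the remaining 5 envelopes still equally likely by symmetry.
So P(the cheque in envelope 4) = 1/5.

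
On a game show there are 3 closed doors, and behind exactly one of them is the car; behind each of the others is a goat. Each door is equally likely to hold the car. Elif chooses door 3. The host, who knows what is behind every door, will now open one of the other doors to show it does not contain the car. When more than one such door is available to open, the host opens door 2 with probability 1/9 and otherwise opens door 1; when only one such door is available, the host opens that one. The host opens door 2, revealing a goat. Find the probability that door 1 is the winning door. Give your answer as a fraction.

9/10

Condition on the true location of the car.
If it is behind door 1 (prior 1/3): only door 2 is available, probability 1; weight (1/3)·1 = 1/3.
If it is behind door 2 (prior 1/3): the host opened door 2, so this case is ruled out; weight (1/3)·0 = 0.
If it is behind door 3 (prior 1/3): door 2 is available, opened with probability 1/9; weight (1/3)·(1/9) = 1/27.
The weights sum to 10/27.
So P(the car behind door 1 | the host opened door 2) = (1/3) / (10/27) = 9/10.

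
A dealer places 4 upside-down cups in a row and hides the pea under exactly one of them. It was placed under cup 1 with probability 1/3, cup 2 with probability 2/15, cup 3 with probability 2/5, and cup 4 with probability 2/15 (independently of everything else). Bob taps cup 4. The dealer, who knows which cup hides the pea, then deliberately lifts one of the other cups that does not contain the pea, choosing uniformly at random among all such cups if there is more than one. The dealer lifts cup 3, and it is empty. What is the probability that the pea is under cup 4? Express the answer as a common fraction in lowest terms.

Condition on the true location of the pea.
If it is under cup 1 (prior 1/3): the dealer has 2 equally likely choices, so probability 1/2; weight (1/3)·(1/2) = 1/6.
If it is under cup 2 (prior 2/15): the dealer has 2 equally likely choices, so probability 1/2; weight (2/15)·(1/2) = 1/15.
If it is under cup 3 (prior 2/5): the dealer opened cup 3, so this case is ruled out; weight (2/5)·0 = 0.
If it is under cup 4 (prior 2/15): the dealer has 3 equally likely choices, so probability 1/3; weight (2/15)·(1/3) = 2/45.
The weights sum to 5/18.
So P(the pea under cup 4 | the dealer opened cup 3) = (2/45) / (5/18) = 4/25.

4/25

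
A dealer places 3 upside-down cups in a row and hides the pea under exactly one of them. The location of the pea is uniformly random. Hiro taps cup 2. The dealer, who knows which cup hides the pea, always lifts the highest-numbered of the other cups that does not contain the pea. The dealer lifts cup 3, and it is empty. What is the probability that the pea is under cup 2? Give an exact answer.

1/2

Condition on the true location of the pea.
If it is under either of cups 1 and 2 (prior 1/3 each): cup 3 is the highest-numbered option available, probability 1; weight (1/3)·1 = 1/3 each.
If it is under cup 3 (prior 1/3): the dealer opened cup 3, so this case is ruled out; weight (1/3)·0 = 0.
The weights sum to 2/3.
So P(the pea under cup 2 | the dealer opened cup 3) = (1/3) / (2/3) = 1/2.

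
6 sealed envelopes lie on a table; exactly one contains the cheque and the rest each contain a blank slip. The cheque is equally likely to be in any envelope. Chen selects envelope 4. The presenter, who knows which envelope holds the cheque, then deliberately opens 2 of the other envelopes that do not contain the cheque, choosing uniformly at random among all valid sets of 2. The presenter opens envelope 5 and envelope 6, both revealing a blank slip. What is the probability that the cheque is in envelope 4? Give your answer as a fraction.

1/6

Apply Bayes' rule, conditioning on where the cheque actually is.
If it is in any of envelopes 1, 2, and 3 (prior 1/6 each): the presenter has 6 equally likely choices, so probability 1/6; weight (1/6)·(1/6) = 1/36 each.
If it is in envelope 4 (prior 1/6): the presenter has 10 equally likely choices, so probability 1/10; weight (1/6)·(1/10) = 1/60.
If it is in either of envelopes 5 and 6 (prior 1/6 each): that envelope was opened and seen not to hold the prize — ruled out; weight (1/6)·0 = 0 each.
The weights sum to 1/10.
So P(the cheque in envelope 4 | the presenter opened envelope 5 and envelope 6) = (1/60) / (1/10) = 1/6.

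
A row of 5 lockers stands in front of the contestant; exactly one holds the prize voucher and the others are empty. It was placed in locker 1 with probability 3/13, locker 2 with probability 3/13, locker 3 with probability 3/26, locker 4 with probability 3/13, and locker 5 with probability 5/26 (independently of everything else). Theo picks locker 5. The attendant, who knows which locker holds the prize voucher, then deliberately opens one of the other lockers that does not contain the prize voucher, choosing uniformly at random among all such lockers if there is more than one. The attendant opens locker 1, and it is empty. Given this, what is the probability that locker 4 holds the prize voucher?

8/25

Apply Bayes' rule, conditioning on where the prize voucher actually is.
If it is in locker 1 (prior 3/13): the attendant opened locker 1, so this case is ruled out; weight (3/13)·0 = 0.
If it is in either of lockers 2 and 4 (prior 3/13 each): the attendant has 3 equally likely choices, so probability 1/3; weight (3/13)·(1/3) = 1/13 each.
If it is in locker 3 (prior 3/26): the attendant has 3 equally likely choices, so probability 1/3; weight (3/26)·(1/3) = 1/26.
If it is in locker 5 (prior 5/26): the attendant has 4 equally likely choices, so probability 1/4; weight (5/26)·(1/4) = 5/104.
The weights sum to 25/104.
So P(the prize voucher in locker 4 | the attendant opened locker 1) = (1/13) / (25/104) = 8/25.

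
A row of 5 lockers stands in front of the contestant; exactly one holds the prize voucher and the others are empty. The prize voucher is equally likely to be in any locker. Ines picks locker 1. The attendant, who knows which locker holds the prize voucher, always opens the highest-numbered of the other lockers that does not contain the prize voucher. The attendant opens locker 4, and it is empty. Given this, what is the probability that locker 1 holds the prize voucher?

0

Condition on the true location of the prize voucher.
If it is in any of lockers 1, 2, and 3 (prior 1/5 each): the attendant would have opened locker 5 instead, probability 0; weight (1/5)·0 = 0 each.
If it is in locker 4 (prior 1/5): the attendant opened locker 4, so this case is ruled out; weight (1/5)·0 = 0.
If it is in locker 5 (prior 1/5): locker 4 is the highest-numbered option available, probability 1; weight (1/5)·1 = 1/5.
The weights sum to 1/5.
So P(the prize voucher in locker 1 | the attendant opened locker 4) = 0 / (1/5) = 0.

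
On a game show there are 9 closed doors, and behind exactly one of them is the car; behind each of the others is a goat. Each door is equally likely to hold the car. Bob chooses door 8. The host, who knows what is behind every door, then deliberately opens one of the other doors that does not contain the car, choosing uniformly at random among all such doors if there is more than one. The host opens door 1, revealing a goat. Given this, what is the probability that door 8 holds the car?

Condition on the true location of the car.
If it is behind door 1 (prior 1/9): the host opened door 1, so this case is ruled out; weight (1/9)·0 = 0.
If it is behind any of doors 2, 3, 4, 5, 6, 7, and 9 (prior 1/9 each): the host has 7 equally likely choices, so probability 1/7; weight (1/9)·(1/7) = 1/63 each.
If it is behind door 8 (prior 1/9): the host has 8 equally likely choices, so probability 1/8; weight (1/9)·(1/8) = 1/72.
The weights sum to 1/8.
So P(the car behind door 8 | the host opened door 1) = (1/72) / (1/8) = 1/9.

1/9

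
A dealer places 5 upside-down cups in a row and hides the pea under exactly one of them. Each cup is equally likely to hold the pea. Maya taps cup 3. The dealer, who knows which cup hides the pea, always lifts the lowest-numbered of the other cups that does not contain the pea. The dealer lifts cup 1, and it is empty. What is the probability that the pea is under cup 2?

Apply Bayes' rule, conditioning on where the pea actually is.
If it is under cup 1 (prior 1/5): the dealer opened cup 1, so this case is ruled out; weight (1/5)·0 = 0.
If it is under any of cups 2, 3, 4, and 5 (prior 1/5 each): cup 1 is the lowest-numbered option available, probability 1; weight (1/5)·1 = 1/5 each.
The weights sum to 4/5.
So P(the pea under cup 2 | the dealer opened cup 1) = (1/5) / (4/5) = 1/4.

1/4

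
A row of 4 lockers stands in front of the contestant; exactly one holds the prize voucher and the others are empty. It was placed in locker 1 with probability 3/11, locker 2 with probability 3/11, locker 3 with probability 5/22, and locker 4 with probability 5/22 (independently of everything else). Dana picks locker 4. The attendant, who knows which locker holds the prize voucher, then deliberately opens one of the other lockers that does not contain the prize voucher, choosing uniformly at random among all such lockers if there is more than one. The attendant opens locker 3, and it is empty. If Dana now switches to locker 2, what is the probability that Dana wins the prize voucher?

9/23

Apply Bayes' rule, conditioning on where the prize voucher actually is.
If it is in either of lockers 1 and 2 (prior 3/11 each): the attendant has 2 equally likely choices, so probability 1/2; weight (3/11)·(1/2) = 3/22 each.
If it is in locker 3 (prior 5/22): the attendant opened locker 3, so this case is ruled out; weight (5/22)·0 = 0.
If it is in locker 4 (prior 5/22): the attendant has 3 equally likely choices, so probability 1/3; weight (5/22)·(1/3) = 5/66.
The weights sum to 23/66.
So P(the prize voucher in locker 2 | the attendant opened locker 3) = (3/22) / (23/66) = 9/23.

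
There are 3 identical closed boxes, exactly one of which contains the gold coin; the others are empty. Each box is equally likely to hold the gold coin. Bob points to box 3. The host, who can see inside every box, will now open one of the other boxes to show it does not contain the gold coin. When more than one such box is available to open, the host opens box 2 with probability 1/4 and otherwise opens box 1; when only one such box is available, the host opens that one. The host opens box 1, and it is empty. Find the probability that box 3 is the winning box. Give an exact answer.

Consider each possible location of the gold coin in turn.
If it is in box 1 (prior 1/3): the host opened box 1, so this case is ruled out; weight (1/3)·0 = 0.
If it is in box 2 (prior 1/3): only box 1 is available, probability 1; weight (1/3)·1 = 1/3.
If it is in box 3 (prior 1/3): box 2 is available but not opened, probability 3/4; weight (1/3)·(3/4) = 1/4.
The weights sum to 7/12.
So P(the gold coin in box 3 | the host opened box 1) = (1/4) / (7/12) = 3/7.

3/7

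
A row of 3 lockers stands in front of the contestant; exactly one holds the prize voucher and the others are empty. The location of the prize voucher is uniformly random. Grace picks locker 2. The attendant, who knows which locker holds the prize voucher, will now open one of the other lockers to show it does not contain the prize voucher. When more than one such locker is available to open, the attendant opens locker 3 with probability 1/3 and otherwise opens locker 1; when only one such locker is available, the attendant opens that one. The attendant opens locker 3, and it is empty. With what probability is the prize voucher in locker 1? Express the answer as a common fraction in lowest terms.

3/4

Apply Bayes' rule, conditioning on where the prize voucher actually is.
If it is in locker 1 (prior 1/3): only locker 3 is available, probability 1; weight (1/3)·1 = 1/3.
If it is in locker 2 (prior 1/3): locker 3 is available, opened with probability 1/3; weight (1/3)·(1/3) = 1/9.
If it is in locker 3 (prior 1/3): the attendant opened locker 3, so this case is ruled out; weight (1/3)·0 = 0.
The weights sum to 4/9.
So P(the prize voucher in locker 1 | the attendant opened locker 3) = (1/3) / (4/9) = 3/4.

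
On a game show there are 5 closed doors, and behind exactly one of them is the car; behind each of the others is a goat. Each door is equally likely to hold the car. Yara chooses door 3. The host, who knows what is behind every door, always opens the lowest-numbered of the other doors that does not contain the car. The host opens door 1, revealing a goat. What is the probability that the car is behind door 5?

1/4

Condition on the true location of the car.
If it is behind door 1 (prior 1/5): the host opened door 1, so this case is ruled out; weight (1/5)·0 = 0.
If it is behind any of doors 2, 3, 4, and 5 (prior 1/5 each): door 1 is the lowest-numbered option available, probability 1; weight (1/5)·1 = 1/5 each.
The weights sum to 4/5.
So P(the car behind door 5 | the host opened door 1) = (1/5) / (4/5) = 1/4.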